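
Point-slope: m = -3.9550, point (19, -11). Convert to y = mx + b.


y + 11 = -3.9550(x - 19)
y = -3.9550x - 11 + 3.9550*19
y = -3.9550x + 64.1450

y = -3.9550x + 64.1450


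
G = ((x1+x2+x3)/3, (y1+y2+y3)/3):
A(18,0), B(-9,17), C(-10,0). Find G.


Gx = (18- 9- 10)/3 = -1/3 = -0.3333
Gy = (0+17+0)/3 = 17/3 = 5.6667

G = (-0.3333, 5.6667)


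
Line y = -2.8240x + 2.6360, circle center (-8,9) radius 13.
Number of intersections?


Substitute y = -2.8240x + 2.6360: (x+ 8)^2 + (-2.8240x+2.6360-9)^2 = 169
Expand to Ax^2 + Bx + C = 0, where b-k = -6.364
A = 1+m^2 = 8.974976
B = 2(m(b-k) - h) = 2(-2.8240*(-6.364) + 8) = 51.943872
C = h^2 + (b-k)^2 - r^2 = 64 + 40.500496 - 169 = -64.499504
disc = B^2-4AC = 2698.1658 + 2315.5260 = 5013.6918
disc > 0

2 intersection points


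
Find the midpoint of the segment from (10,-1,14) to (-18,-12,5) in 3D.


Mx = (10- 18)/2 = -4.0000
My = (-1- 12)/2 = -6.5000
Mz = (14+5)/2 = 9.5000

M = (-4.0000, -6.5000, 9.5000)


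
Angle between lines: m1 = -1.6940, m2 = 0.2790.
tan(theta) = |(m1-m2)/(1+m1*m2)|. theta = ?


m1-m2 = -1.973
1+m1*m2 = 0.527374
tan(theta) = |-1.973/0.527374| = 3.741178
theta = arctan(|-1.973/0.527374|) = 75.0350 degrees (acute angle)

75.0350 degrees


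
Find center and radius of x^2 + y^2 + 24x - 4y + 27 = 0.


h = -D/2 = -24/2 = -12
k = -E/2 = 4/2 = 2
r^2 = h^2 + k^2 - F = 144 + 4 - 27 = 121
r = 11

Center (-12, 2), radius = 11


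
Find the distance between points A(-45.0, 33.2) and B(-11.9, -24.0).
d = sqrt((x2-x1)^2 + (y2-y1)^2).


dx = -11.9 + 45.0 = 33.1
dy = -24.0 - 33.2 = -57.2
d = sqrt(1095.61 + 3271.84) = sqrt(4367.45) = 66.0867

66.0867


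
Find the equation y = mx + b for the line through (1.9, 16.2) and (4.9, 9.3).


m = (-6.9)/(3) = -2.3000
b = y1 - m*x1 = 16.2 - (-6.9*1.9)/(3) = 16.2 + 4.3700 = 20.5700

y = -2.3000x + 20.5700


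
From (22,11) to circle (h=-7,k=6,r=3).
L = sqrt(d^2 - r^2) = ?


d = sqrt((22+ 7)^2 + (11-6)^2) = sqrt(841+25) = 29.4279
L = sqrt(866.0000 - 9) = sqrt(857.0000) = 29.2746

29.2746


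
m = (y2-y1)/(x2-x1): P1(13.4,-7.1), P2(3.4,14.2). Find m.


dy = 14.2 + 7.1 = 21.3
dx = 3.4 - 13.4 = -10.0
m = 21.3/(-10.0) = -2.1300

m = -2.1300


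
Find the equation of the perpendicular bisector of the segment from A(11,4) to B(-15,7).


Midpoint = (-2, 5.5)
Slope of AB = dy/dx = 3/(-26) = -0.1154
Perp slope = -dx/dy = 26/3 = 8.6667
b = My - (perp slope)*Mx = 5.5 + (-26*(-2))/3 = 5.5 + 17.3333 = 22.8333

y = 8.6667x + 22.8333


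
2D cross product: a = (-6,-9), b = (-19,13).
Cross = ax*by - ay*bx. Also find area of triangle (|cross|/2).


cross = -6*13 + 9*(-19) = -78 - 171 = -249
Triangle area = |-249|/2 = 249/2 = 124.5000

cross = -249, triangle area = 124.5000


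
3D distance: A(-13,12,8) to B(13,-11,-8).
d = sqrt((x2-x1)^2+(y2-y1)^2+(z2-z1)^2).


dx=26, dy=-23, dz=-16
d = sqrt(676+529+256) = sqrt(1461) = 38.2230

38.2230


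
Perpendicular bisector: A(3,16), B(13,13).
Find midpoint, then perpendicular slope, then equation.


Midpoint = (8, 14.5)
Slope of AB = dy/dx = -3/10 = -0.3000
Perp slope = -dx/dy = 10/3 = 3.3333
b = My - (perp slope)*Mx = 14.5 + (10*8)/(-3) = 14.5 - 26.6667 = -12.1667

y = 3.3333x - 12.1667


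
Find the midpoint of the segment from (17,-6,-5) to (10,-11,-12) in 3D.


Mx = (17+10)/2 = 13.5000
My = (-6- 11)/2 = -8.5000
Mz = (-5- 12)/2 = -8.5000

M = (13.5000, -8.5000, -8.5000)


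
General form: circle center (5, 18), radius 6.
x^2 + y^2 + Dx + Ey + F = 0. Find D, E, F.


(x-5)^2 + (y-18)^2 = 6^2
D = -2h = -10, E = -2k = -36
F = h^2+k^2-r^2 = 25+324-36 = 313

D = -10, E = -36, F = 313


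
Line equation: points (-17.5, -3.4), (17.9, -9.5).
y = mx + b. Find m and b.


m = (-6.1)/(35.4) = -0.1723
b = y1 - m*x1 = -3.4 - (-6.1*(-17.5))/(35.4) = -3.4 - 3.0155 = -6.4155

y = -0.1723x - 6.4155


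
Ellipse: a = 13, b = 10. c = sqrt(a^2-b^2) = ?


c^2 = 13^2 - 10^2 = 169 - 100 = 69
c = sqrt(69) = 8.3066

c = 8.3066


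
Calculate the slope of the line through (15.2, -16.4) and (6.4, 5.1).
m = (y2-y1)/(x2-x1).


dy = 5.1 + 16.4 = 21.5
dx = 6.4 - 15.2 = -8.8
m = 21.5/(-8.8) = -2.4432

m = -2.4432


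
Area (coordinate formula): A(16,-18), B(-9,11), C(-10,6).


16*(11-6) = 80
-9*(6+ 18) = -216
-10*(-18-11) = 290
sum = 154
Area = |154|/2 = 77.0000

77.0000 sq units


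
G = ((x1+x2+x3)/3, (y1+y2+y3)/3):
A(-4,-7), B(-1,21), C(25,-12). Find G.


Gx = (-4- 1+25)/3 = 20/3 = 6.6667
Gy = (-7+21- 12)/3 = 2/3 = 0.6667

G = (6.6667, 0.6667)


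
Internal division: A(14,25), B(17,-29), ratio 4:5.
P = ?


Px = (4*17 + 5*14)/9 = 138/9 = 15.3333
Py = (4*(-29) + 5*25)/9 = 9/9 = 1.0000

P = (15.3333, 1.0000)


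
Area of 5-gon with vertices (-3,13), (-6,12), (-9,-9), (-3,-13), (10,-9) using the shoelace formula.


sum(xi*y_{i+1}) = -3*12 - 6*(-9) - 9*(-13) - 3*(-9) + 10*13 = 292
sum(yi*x_{i+1}) = 13*(-6) + 12*(-9) - 9*(-3) - 13*10 - 9*(-3) = -262
Area = |292 + 262|/2 = 554/2 = 277.0000

277.0000 sq units


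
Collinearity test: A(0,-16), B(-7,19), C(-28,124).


0*(19-124) - 7*(124+ 16) - 28*(-16-19)
= 0 - 980 + 980 = 0

Yes, collinear (determinant = 0)


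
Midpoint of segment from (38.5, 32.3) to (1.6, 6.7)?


Mx = (38.5 + 1.6)/2 = 40.1/2 = 20.0500
My = (32.3 + 6.7)/2 = 39.0/2 = 19.5000

(20.0500, 19.5000)


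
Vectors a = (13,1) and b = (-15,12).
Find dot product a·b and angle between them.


a·b = 13*(-15) + 1*12 = -195 + 12 = -183
|a| = sqrt(169+1) = 13.0384
|b| = sqrt(225+144) = 19.2094
cos(theta) = -183/(sqrt(170)*sqrt(369)) = -183/sqrt(62730) = -0.730657
theta = arccos(-183/sqrt(62730)) = 136.9415 degrees

a·b = -183, theta = 136.9415 deg


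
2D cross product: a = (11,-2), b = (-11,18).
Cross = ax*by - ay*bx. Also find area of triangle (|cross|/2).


cross = 11*18 + 2*(-11) = 198 - 22 = 176
Triangle area = |176|/2 = 176/2 = 88.0000

cross = 176, triangle area = 88.0000


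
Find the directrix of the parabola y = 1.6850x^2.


a = 1.6850
1/(4a) = 0.1484
directrix: y = -0.1484 = -0.1484

y = -0.1484


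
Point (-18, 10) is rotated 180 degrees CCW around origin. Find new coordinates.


cos(180) = -1, sin(180) = 0
x' = -18*(-1) - 10*0 = 18
y' = -18*0 + 10*(-1) = -10

(18, -10)


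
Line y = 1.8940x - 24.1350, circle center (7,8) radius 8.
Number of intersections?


Substitute y = 1.8940x - 24.1350: (x-7)^2 + (1.8940x- 24.1350-8)^2 = 64
Expand to Ax^2 + Bx + C = 0, where b-k = -32.135
A = 1+m^2 = 4.587236
B = 2(m(b-k) - h) = 2(1.8940*(-32.135) - 7) = -135.72738
C = h^2 + (b-k)^2 - r^2 = 49 + 1032.658225 - 64 = 1017.658225
disc = B^2-4AC = 18421.9217 - 18672.9538 = -251.0321
disc < 0

0 intersection points


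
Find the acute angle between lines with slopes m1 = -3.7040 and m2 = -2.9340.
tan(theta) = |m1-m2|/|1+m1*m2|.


m1-m2 = -0.77
1+m1*m2 = 11.867536
tan(theta) = |-0.77/11.867536| = 0.064883
theta = arctan(|-0.77/11.867536|) = 3.7123 degrees (acute angle)

3.7123 degrees


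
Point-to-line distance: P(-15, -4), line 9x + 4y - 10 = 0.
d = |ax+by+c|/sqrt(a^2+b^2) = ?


|9*(-15) + 4*(-4) - 10| = |-161| = 161
sqrt(81 + 16) = sqrt(97) = 9.8489
d = 161/sqrt(97) = 16.3471

16.3471


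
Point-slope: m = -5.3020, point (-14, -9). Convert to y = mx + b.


y + 9 = -5.3020(x + 14)
y = -5.3020x - 9 + 5.3020*(-14)
y = -5.3020x - 83.2280

y = -5.3020x - 83.2280


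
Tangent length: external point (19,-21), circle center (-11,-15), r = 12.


d = sqrt((19+ 11)^2 + (-21+ 15)^2) = sqrt(900+36) = 30.5941
L = sqrt(936.0000 - 144) = sqrt(792.0000) = 28.1425

28.1425


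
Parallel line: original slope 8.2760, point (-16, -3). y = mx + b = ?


Parallel lines have equal slopes.
m2 = 8.2760
b2 = -3 - 8.2760*(-16) = 129.4160

y = 8.2760x + 129.4160


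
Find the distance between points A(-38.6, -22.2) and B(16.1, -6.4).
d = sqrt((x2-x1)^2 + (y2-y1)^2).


dx = 16.1 + 38.6 = 54.7
dy = -6.4 + 22.2 = 15.8
d = sqrt(2992.09 + 249.64) = sqrt(3241.73) = 56.9362

56.9362


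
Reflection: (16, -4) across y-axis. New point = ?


Reflection rule for y-axis: (-x, y)
(16, -4) -> (-16, -4)

(-16, -4)


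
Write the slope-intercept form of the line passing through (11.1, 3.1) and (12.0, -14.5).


m = (-17.6)/(0.9) = -19.5556
b = y1 - m*x1 = 3.1 - (-17.6*11.1)/(0.9) = 3.1 + 217.0667 = 220.1667

y = -19.5556x + 220.1667


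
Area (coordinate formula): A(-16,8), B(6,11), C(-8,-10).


-16*(11+ 10) = -336
6*(-10-8) = -108
-8*(8-11) = 24
sum = -420
Area = |-420|/2 = 210.0000

210.0000 sq units


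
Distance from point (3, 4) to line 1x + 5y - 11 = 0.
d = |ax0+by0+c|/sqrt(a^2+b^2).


|1*3 + 5*4 - 11| = |12| = 12
sqrt(1 + 25) = sqrt(26) = 5.0990
d = 12/sqrt(26) = 2.3534

2.3534


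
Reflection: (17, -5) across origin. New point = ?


Reflection rule for origin: (-x, -y)
(17, -5) -> (-17, 5)

(-17, 5)


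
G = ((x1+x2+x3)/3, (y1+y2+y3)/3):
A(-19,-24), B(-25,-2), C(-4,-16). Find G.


Gx = (-19- 25- 4)/3 = -48/3 = -16.0000
Gy = (-24- 2- 16)/3 = -42/3 = -14.0000

G = (-16.0000, -14.0000)


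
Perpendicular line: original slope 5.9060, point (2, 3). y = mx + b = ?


Perpendicular slope = -1/m1 = -1/5.9060 = -0.1693
b2 = y0 - m2*x0 = 3 + 2/5.9060 = 3 + 0.3386 = 3.3386

y = -0.1693x + 3.3386


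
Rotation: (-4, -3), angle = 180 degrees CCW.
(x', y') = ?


cos(180) = -1, sin(180) = 0
x' = -4*(-1) + 3*0 = 4
y' = -4*0 - 3*(-1) = 3

(4, 3)


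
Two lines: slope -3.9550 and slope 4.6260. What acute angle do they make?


m1-m2 = -8.581
1+m1*m2 = -17.29583
tan(theta) = |-8.581/(-17.29583)| = 0.496131
theta = arctan(|-8.581/(-17.29583)|) = 26.3874 degrees (acute angle)

26.3874 degrees


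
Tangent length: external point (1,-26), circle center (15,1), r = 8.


d = sqrt((1-15)^2 + (-26-1)^2) = sqrt(196+729) = 30.4138
L = sqrt(925.0000 - 64) = sqrt(861.0000) = 29.3428

29.3428


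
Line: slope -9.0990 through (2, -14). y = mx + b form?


y + 14 = -9.0990(x - 2)
y = -9.0990x - 14 + 9.0990*2
y = -9.0990x + 4.1980

y = -9.0990x + 4.1980


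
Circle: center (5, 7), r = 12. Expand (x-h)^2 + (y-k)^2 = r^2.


(x-5)^2 + (y-7)^2 = 12^2
D = -2h = -10, E = -2k = -14
F = h^2+k^2-r^2 = 25+49-144 = -70

x^2 + y^2 - 10x - 14y - 70 = 0


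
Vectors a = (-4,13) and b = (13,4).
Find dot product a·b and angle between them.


a·b = -4*13 + 13*4 = -52 + 52 = 0
|a| = sqrt(16+169) = 13.6015
|b| = sqrt(169+16) = 13.6015
cos(theta) = 0/(sqrt(185)*sqrt(185)) = 0/sqrt(34225) = 0
theta = arccos(0/sqrt(34225)) = 90.0000 degrees

a·b = 0, theta = 90.0000 deg


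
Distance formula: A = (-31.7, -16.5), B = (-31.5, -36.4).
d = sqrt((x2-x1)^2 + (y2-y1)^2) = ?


dx = -31.5 + 31.7 = 0.2
dy = -36.4 + 16.5 = -19.9
d = sqrt(0.04 + 396.01) = sqrt(396.05) = 19.9010

19.9010


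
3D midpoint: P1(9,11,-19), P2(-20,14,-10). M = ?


Mx = (9- 20)/2 = -5.5000
My = (11+14)/2 = 12.5000
Mz = (-19- 10)/2 = -14.5000

M = (-5.5000, 12.5000, -14.5000)


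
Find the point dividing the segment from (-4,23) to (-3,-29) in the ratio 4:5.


Px = (4*(-3) + 5*(-4))/9 = -32/9 = -3.5556
Py = (4*(-29) + 5*23)/9 = -1/9 = -0.1111

P = (-3.5556, -0.1111)


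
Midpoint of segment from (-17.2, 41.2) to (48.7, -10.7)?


Mx = (-17.2 + 48.7)/2 = 31.5/2 = 15.7500
My = (41.2 - 10.7)/2 = 30.5/2 = 15.2500

(15.7500, 15.2500)


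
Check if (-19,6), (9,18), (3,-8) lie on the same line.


-19*(18+ 8) + 9*(-8-6) + 3*(6-18)
= -494 - 126 - 36 = -656

No, not collinear (determinant = -656)


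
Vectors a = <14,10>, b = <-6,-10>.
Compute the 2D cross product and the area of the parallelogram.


cross = 14*(-10) - 10*(-6) = -140 + 60 = -80
Parallelogram area = |-80| = 80

cross = -80, parallelogram area = 80


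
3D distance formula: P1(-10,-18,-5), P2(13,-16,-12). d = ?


dx=23, dy=2, dz=-7
d = sqrt(529+4+49) = sqrt(582) = 24.1247

24.1247


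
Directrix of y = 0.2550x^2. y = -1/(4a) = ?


a = 0.2550
1/(4a) = 0.9804
directrix: y = -0.9804 = -0.9804

y = -0.9804


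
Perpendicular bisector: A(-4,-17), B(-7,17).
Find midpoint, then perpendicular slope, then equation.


Midpoint = (-5.5, 0)
Slope of AB = dy/dx = 34/(-3) = -11.3333
Perp slope = -dx/dy = 3/34 = 0.0882
b = My - (perp slope)*Mx = 0 + (-3*(-5.5))/34 = 0 + 0.4853 = 0.4853

y = 0.0882x + 0.4853


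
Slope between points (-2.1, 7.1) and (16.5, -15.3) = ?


dy = -15.3 - 7.1 = -22.4
dx = 16.5 + 2.1 = 18.6
m = -22.4/18.6 = -1.2043

m = -1.2043


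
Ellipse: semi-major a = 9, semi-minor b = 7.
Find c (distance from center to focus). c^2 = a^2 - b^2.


c^2 = 9^2 - 7^2 = 81 - 49 = 32
c = sqrt(32) = 5.6569

c = 5.6569


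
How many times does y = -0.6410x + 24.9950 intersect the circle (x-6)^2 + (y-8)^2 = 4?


Substitute y = -0.6410x + 24.9950: (x-6)^2 + (-0.6410x+24.9950-8)^2 = 4
Expand to Ax^2 + Bx + C = 0, where b-k = 16.995
A = 1+m^2 = 1.410881
B = 2(m(b-k) - h) = 2(-0.6410*16.995 - 6) = -33.78759
C = h^2 + (b-k)^2 - r^2 = 36 + 288.830025 - 4 = 320.830025
disc = B^2-4AC = 1141.6012 - 1810.6119 = -669.0107
disc < 0

0 intersection points


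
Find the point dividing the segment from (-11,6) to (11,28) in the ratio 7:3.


Px = (7*11 + 3*(-11))/10 = 44/10 = 4.4000
Py = (7*28 + 3*6)/10 = 214/10 = 21.4000

P = (4.4000, 21.4000)


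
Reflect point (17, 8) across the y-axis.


Reflection rule for y-axis: (-x, y)
(17, 8) -> (-17, 8)

(-17, 8)


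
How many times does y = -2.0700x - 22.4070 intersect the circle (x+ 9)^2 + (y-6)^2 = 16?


Substitute y = -2.0700x - 22.4070: (x+ 9)^2 + (-2.0700x- 22.4070-6)^2 = 16
Expand to Ax^2 + Bx + C = 0, where b-k = -28.407
A = 1+m^2 = 5.2849
B = 2(m(b-k) - h) = 2(-2.0700*(-28.407) + 9) = 135.60498
C = h^2 + (b-k)^2 - r^2 = 81 + 806.957649 - 16 = 871.957649
disc = B^2-4AC = 18388.7106 - 18432.8359 = -44.1253
disc < 0

0 intersection points


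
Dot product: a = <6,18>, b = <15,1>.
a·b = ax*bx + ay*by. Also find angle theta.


a·b = 6*15 + 18*1 = 90 + 18 = 108
|a| = sqrt(36+324) = 18.9737
|b| = sqrt(225+1) = 15.0333
cos(theta) = 108/(sqrt(360)*sqrt(226)) = 108/sqrt(81360) = 0.378633
theta = arccos(108/sqrt(81360)) = 67.7510 degrees

a·b = 108, theta = 67.7510 deg


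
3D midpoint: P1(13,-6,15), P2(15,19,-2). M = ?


Mx = (13+15)/2 = 14.0000
My = (-6+19)/2 = 6.5000
Mz = (15- 2)/2 = 6.5000

M = (14.0000, 6.5000, 6.5000)


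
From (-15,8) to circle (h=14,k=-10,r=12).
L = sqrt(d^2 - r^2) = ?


d = sqrt((-15-14)^2 + (8+ 10)^2) = sqrt(841+324) = 34.1321
L = sqrt(1165.0000 - 144) = sqrt(1021.0000) = 31.9531

31.9531


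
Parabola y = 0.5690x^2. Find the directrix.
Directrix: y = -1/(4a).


a = 0.5690
1/(4a) = 0.4394
directrix: y = -0.4394 = -0.4394

y = -0.4394


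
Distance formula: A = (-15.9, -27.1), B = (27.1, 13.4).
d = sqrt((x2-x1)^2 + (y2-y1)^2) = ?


dx = 27.1 + 15.9 = 43.0
dy = 13.4 + 27.1 = 40.5
d = sqrt(1849.0 + 1640.25) = sqrt(3489.25) = 59.0699

59.0699


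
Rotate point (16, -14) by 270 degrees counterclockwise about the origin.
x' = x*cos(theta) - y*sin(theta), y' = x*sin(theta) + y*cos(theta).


cos(270) = 0, sin(270) = -1
x' = 16*0 + 14*(-1) = -14
y' = 16*(-1) - 14*0 = -16

(-14, -16)


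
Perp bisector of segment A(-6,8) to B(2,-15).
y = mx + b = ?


Midpoint = (-2, -3.5)
Slope of AB = dy/dx = -23/8 = -2.8750
Perp slope = -dx/dy = 8/23 = 0.3478
b = My - (perp slope)*Mx = -3.5 + (8*(-2))/(-23) = -3.5 + 0.6957 = -2.8043

y = 0.3478x - 2.8043


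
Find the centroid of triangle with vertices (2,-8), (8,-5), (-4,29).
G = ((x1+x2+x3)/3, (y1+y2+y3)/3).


Gx = (2+8- 4)/3 = 6/3 = 2.0000
Gy = (-8- 5+29)/3 = 16/3 = 5.3333

G = (2.0000, 5.3333)


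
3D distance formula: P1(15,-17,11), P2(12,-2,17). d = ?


dx=-3, dy=15, dz=6
d = sqrt(9+225+36) = sqrt(270) = 16.4317

16.4317


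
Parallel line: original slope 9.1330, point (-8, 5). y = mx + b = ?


Parallel lines have equal slopes.
m2 = 9.1330
b2 = 5 - 9.1330*(-8) = 78.0640

y = 9.1330x + 78.0640


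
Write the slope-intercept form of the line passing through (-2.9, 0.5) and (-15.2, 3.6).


m = (3.1)/(-12.3) = -0.2520
b = y1 - m*x1 = 0.5 - (3.1*(-2.9))/(-12.3) = 0.5 - 0.7309 = -0.2309

y = -0.2520x - 0.2309


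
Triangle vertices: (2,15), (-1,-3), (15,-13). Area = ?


2*(-3+ 13) = 20
-1*(-13-15) = 28
15*(15+ 3) = 270
sum = 318
Area = |318|/2 = 159.0000

159.0000 sq units


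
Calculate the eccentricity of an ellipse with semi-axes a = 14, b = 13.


c = sqrt(196-169) = sqrt(27) = 5.1962
e = c/a = sqrt(27)/14 = 0.3712

e = 0.3712


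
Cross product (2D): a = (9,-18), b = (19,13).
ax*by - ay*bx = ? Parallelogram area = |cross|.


cross = 9*13 + 18*19 = 117 + 342 = 459
Parallelogram area = |459| = 459

cross = 459, parallelogram area = 459


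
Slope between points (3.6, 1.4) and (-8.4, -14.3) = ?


dy = -14.3 - 1.4 = -15.7
dx = -8.4 - 3.6 = -12.0
m = -15.7/(-12.0) = 1.3083

m = 1.3083


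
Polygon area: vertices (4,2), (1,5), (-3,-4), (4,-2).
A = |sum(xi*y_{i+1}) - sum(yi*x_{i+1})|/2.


sum(xi*y_{i+1}) = 4*5 + 1*(-4) - 3*(-2) + 4*2 = 30
sum(yi*x_{i+1}) = 2*1 + 5*(-3) - 4*4 - 2*4 = -37
Area = |30 + 37|/2 = 67/2 = 33.5000

33.5000 sq units


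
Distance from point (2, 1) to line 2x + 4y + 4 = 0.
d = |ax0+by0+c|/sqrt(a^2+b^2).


|2*2 + 4*1 + 4| = |12| = 12
sqrt(4 + 16) = sqrt(20) = 4.4721
d = 12/sqrt(20) = 2.6833

2.6833


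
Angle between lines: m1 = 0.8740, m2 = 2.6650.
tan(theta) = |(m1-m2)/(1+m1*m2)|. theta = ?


m1-m2 = -1.791
1+m1*m2 = 3.32921
tan(theta) = |-1.791/3.32921| = 0.537965
theta = arctan(|-1.791/3.32921|) = 28.2787 degrees (acute angle)

28.2787 degrees


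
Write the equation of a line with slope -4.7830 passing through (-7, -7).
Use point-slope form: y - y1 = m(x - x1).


y + 7 = -4.7830(x + 7)
y = -4.7830x - 7 + 4.7830*(-7)
y = -4.7830x - 40.4810

y = -4.7830x - 40.4810


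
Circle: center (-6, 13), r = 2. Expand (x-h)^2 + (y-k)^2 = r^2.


(x+ 6)^2 + (y-13)^2 = 2^2
D = -2h = 12, E = -2k = -26
F = h^2+k^2-r^2 = 36+169-4 = 201

x^2 + y^2 + 12x - 26y + 201 = 0


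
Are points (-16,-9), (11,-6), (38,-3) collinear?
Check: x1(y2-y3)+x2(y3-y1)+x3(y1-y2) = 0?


-16*(-6+ 3) + 11*(-3+ 9) + 38*(-9+ 6)
= 48 + 66 - 114 = 0

Yes, collinear (determinant = 0)


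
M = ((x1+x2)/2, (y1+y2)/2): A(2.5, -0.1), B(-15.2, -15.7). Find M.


Mx = (2.5 - 15.2)/2 = -12.7/2 = -6.3500
My = (-0.1 - 15.7)/2 = -15.8/2 = -7.9000

(-6.3500, -7.9000)


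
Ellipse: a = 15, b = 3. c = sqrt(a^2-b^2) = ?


c^2 = 15^2 - 3^2 = 225 - 9 = 216
c = sqrt(216) = 14.6969

c = 14.6969


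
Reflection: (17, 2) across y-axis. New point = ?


Reflection rule for y-axis: (-x, y)
(17, 2) -> (-17, 2)

(-17, 2)


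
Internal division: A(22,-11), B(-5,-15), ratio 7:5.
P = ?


Px = (7*(-5) + 5*22)/12 = 75/12 = 6.2500
Py = (7*(-15) + 5*(-11))/12 = -160/12 = -13.3333

P = (6.2500, -13.3333)


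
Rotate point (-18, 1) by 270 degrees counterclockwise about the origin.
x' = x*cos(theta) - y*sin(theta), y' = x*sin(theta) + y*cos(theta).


cos(270) = 0, sin(270) = -1
x' = -18*0 - 1*(-1) = 1
y' = -18*(-1) + 1*0 = 18

(1, 18)


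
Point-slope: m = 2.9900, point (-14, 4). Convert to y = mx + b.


y - 4 = 2.9900(x + 14)
y = 2.9900x + 4 - 2.9900*(-14)
y = 2.9900x + 45.8600

y = 2.9900x + 45.8600


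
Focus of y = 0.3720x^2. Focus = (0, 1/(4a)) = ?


a = 0.3720
4a = 1.4880
focus = (0, 1/1.4880) = (0, 0.6720)

Focus = (0, 0.6720)


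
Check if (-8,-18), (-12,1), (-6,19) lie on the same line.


-8*(1-19) - 12*(19+ 18) - 6*(-18-1)
= 144 - 444 + 114 = -186

No, not collinear (determinant = -186)


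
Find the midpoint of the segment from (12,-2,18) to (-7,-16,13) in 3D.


Mx = (12- 7)/2 = 2.5000
My = (-2- 16)/2 = -9.0000
Mz = (18+13)/2 = 15.5000

M = (2.5000, -9.0000, 15.5000)


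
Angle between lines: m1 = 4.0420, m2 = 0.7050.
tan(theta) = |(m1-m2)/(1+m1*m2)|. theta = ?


m1-m2 = 3.337
1+m1*m2 = 3.84961
tan(theta) = |3.337/3.84961| = 0.866841
theta = arctan(|3.337/3.84961|) = 40.9201 degrees (acute angle)

40.9201 degrees


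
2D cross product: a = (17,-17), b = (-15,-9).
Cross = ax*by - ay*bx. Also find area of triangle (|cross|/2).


cross = 17*(-9) + 17*(-15) = -153 - 255 = -408
Triangle area = |-408|/2 = 408/2 = 204.0000

cross = -408, triangle area = 204.0000


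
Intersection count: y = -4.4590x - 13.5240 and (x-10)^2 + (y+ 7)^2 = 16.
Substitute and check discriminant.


Substitute y = -4.4590x - 13.5240: (x-10)^2 + (-4.4590x- 13.5240+ 7)^2 = 16
Expand to Ax^2 + Bx + C = 0, where b-k = -6.524
A = 1+m^2 = 20.882681
B = 2(m(b-k) - h) = 2(-4.4590*(-6.524) - 10) = 38.181032
C = h^2 + (b-k)^2 - r^2 = 100 + 42.562576 - 16 = 126.562576
disc = B^2-4AC = 1457.7912 - 10571.8636 = -9114.0724
disc < 0

0 intersection points


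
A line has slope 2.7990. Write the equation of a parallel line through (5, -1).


Parallel lines have equal slopes.
m2 = 2.7990
b2 = -1 - 2.7990*5 = -14.9950

y = 2.7990x - 14.9950


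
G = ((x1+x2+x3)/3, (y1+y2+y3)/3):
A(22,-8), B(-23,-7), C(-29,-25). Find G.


Gx = (22- 23- 29)/3 = -30/3 = -10.0000
Gy = (-8- 7- 25)/3 = -40/3 = -13.3333

G = (-10.0000, -13.3333)


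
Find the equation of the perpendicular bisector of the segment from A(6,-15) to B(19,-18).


Midpoint = (12.5, -16.5)
Slope of AB = dy/dx = -3/13 = -0.2308
Perp slope = -dx/dy = 13/3 = 4.3333
b = My - (perp slope)*Mx = -16.5 + (13*12.5)/(-3) = -16.5 - 54.1667 = -70.6667

y = 4.3333x - 70.6667


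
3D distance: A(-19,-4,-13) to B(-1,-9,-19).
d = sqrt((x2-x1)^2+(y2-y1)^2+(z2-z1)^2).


dx=18, dy=-5, dz=-6
d = sqrt(324+25+36) = sqrt(385) = 19.6214

19.6214


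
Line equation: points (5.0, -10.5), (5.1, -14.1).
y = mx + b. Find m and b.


m = (-3.6)/(0.1) = -36.0000
b = y1 - m*x1 = -10.5 - (-3.6*5.0)/(0.1) = -10.5 + 180.0000 = 169.5000

y = -36.0000x + 169.5000


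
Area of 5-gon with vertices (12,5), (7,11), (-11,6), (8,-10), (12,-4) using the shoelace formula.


sum(xi*y_{i+1}) = 12*11 + 7*6 - 11*(-10) + 8*(-4) + 12*5 = 312
sum(yi*x_{i+1}) = 5*7 + 11*(-11) + 6*8 - 10*12 - 4*12 = -206
Area = |312 + 206|/2 = 518/2 = 259.0000

259.0000 sq units


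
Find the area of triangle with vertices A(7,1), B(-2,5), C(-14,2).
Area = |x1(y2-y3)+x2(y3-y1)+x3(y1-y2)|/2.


7*(5-2) = 21
-2*(2-1) = -2
-14*(1-5) = 56
sum = 75
Area = |75|/2 = 37.5000

37.5000 sq units


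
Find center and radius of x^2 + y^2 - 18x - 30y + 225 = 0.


h = -D/2 = 18/2 = 9
k = -E/2 = 30/2 = 15
r^2 = h^2 + k^2 - F = 81 + 225 - 225 = 81
r = 9

Center (9, 15), radius = 9


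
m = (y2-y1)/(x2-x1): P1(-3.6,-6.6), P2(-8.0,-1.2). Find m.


dy = -1.2 + 6.6 = 5.4
dx = -8.0 + 3.6 = -4.4
m = 5.4/(-4.4) = -1.2273

m = -1.2273


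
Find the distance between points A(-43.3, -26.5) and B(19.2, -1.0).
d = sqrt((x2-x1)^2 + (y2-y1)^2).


dx = 19.2 + 43.3 = 62.5
dy = -1.0 + 26.5 = 25.5
d = sqrt(3906.25 + 650.25) = sqrt(4556.5) = 67.5019

67.5019


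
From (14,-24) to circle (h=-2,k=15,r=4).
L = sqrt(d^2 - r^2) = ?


d = sqrt((14+ 2)^2 + (-24-15)^2) = sqrt(256+1521) = 42.1545
L = sqrt(1777.0000 - 16) = sqrt(1761.0000) = 41.9643

41.9643


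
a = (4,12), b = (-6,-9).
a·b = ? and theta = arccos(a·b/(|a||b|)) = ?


a·b = 4*(-6) + 12*(-9) = -24 - 108 = -132
|a| = sqrt(16+144) = 12.6491
|b| = sqrt(36+81) = 10.8167
cos(theta) = -132/(sqrt(160)*sqrt(117)) = -132/sqrt(18720) = -0.964764
theta = arccos(-132/sqrt(18720)) = 164.7449 degrees

a·b = -132, theta = 164.7449 deg


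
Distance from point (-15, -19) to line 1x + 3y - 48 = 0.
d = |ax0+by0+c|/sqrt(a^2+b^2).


|1*(-15) + 3*(-19) - 48| = |-120| = 120
sqrt(1 + 9) = sqrt(10) = 3.1623
d = 120/sqrt(10) = 37.9473

37.9473


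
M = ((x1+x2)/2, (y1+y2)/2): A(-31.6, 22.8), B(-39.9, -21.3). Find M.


Mx = (-31.6 - 39.9)/2 = -71.5/2 = -35.7500
My = (22.8 - 21.3)/2 = 1.5/2 = 0.7500

(-35.7500, 0.7500)


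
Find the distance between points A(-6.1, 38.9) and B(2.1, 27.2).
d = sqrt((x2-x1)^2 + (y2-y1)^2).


dx = 2.1 + 6.1 = 8.2
dy = 27.2 - 38.9 = -11.7
d = sqrt(67.24 + 136.89) = sqrt(204.13) = 14.2874

14.2874


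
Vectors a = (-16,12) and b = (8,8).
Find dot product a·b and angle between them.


a·b = -16*8 + 12*8 = -128 + 96 = -32
|a| = sqrt(256+144) = 20.0000
|b| = sqrt(64+64) = 11.3137
cos(theta) = -32/(sqrt(400)*sqrt(128)) = -32/sqrt(51200) = -0.141421
theta = arccos(-32/sqrt(51200)) = 98.1301 degrees

a·b = -32, theta = 98.1301 deg


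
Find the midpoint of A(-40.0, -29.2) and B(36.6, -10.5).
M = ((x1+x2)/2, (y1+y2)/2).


Mx = (-40.0 + 36.6)/2 = -3.4/2 = -1.7000
My = (-29.2 - 10.5)/2 = -39.7/2 = -19.8500

(-1.7000, -19.8500)


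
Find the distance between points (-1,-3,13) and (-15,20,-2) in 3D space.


dx=-14, dy=23, dz=-15
d = sqrt(196+529+225) = sqrt(950) = 30.8221

30.8221


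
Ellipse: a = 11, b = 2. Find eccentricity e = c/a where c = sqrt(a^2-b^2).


c = sqrt(121-4) = sqrt(117) = 10.8167
e = c/a = sqrt(117)/11 = 0.9833

e = 0.9833


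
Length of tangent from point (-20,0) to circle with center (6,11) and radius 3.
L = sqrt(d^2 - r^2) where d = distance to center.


d = sqrt((-20-6)^2 + (0-11)^2) = sqrt(676+121) = 28.2312
L = sqrt(797.0000 - 9) = sqrt(788.0000) = 28.0713

28.0713


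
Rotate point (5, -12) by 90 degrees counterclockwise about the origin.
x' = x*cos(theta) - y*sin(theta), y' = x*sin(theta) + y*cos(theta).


cos(90) = 0, sin(90) = 1
x' = 5*0 + 12*1 = 12
y' = 5*1 - 12*0 = 5

(12, 5)


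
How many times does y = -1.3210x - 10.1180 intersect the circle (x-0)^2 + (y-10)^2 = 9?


Substitute y = -1.3210x - 10.1180: (x-0)^2 + (-1.3210x- 10.1180-10)^2 = 9
Expand to Ax^2 + Bx + C = 0, where b-k = -20.118
A = 1+m^2 = 2.745041
B = 2(m(b-k) - h) = 2(-1.3210*(-20.118) - 0) = 53.151756
C = h^2 + (b-k)^2 - r^2 = 0 + 404.733924 - 9 = 395.733924
disc = B^2-4AC = 2825.1092 - 4345.2234 = -1520.1142
disc < 0

0 intersection points


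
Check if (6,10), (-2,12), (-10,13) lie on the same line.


6*(12-13) - 2*(13-10) - 10*(10-12)
= -6 - 6 + 20 = 8

No, not collinear (determinant = 8)


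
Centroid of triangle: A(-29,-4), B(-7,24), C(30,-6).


Gx = (-29- 7+30)/3 = -6/3 = -2.0000
Gy = (-4+24- 6)/3 = 14/3 = 4.6667

G = (-2.0000, 4.6667)


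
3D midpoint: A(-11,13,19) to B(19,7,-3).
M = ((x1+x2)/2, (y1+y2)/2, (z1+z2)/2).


Mx = (-11+19)/2 = 4.0000
My = (13+7)/2 = 10.0000
Mz = (19- 3)/2 = 8.0000

M = (4.0000, 10.0000, 8.0000)


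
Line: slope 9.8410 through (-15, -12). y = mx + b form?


y + 12 = 9.8410(x + 15)
y = 9.8410x - 12 - 9.8410*(-15)
y = 9.8410x + 135.6150

y = 9.8410x + 135.6150


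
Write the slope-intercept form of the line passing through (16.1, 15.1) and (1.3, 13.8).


m = (-1.3)/(-14.8) = 0.0878
b = y1 - m*x1 = 15.1 - (-1.3*16.1)/(-14.8) = 15.1 - 1.4142 = 13.6858

y = 0.0878x + 13.6858


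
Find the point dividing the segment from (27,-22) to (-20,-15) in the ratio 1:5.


Px = (1*(-20) + 5*27)/6 = 115/6 = 19.1667
Py = (1*(-15) + 5*(-22))/6 = -125/6 = -20.8333

P = (19.1667, -20.8333)


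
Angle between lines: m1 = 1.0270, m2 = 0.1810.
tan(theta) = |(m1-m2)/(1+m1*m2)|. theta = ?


m1-m2 = 0.846
1+m1*m2 = 1.185887
tan(theta) = |0.846/1.185887| = 0.713390
theta = arctan(|0.846/1.185887|) = 35.5037 degrees (acute angle)

35.5037 degrees


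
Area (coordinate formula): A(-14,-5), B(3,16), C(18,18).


-14*(16-18) = 28
3*(18+ 5) = 69
18*(-5-16) = -378
sum = -281
Area = |-281|/2 = 140.5000

140.5000 sq units


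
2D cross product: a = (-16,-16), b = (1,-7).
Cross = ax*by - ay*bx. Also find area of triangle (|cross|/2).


cross = -16*(-7) + 16*1 = 112 + 16 = 128
Triangle area = |128|/2 = 128/2 = 64.0000

cross = 128, triangle area = 64.0000


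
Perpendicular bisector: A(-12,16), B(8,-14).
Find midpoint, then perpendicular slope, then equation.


Midpoint = (-2, 1)
Slope of AB = dy/dx = -30/20 = -1.5000
Perp slope = -dx/dy = 20/30 = 0.6667
b = My - (perp slope)*Mx = 1 + (20*(-2))/(-30) = 1 + 1.3333 = 2.3333

y = 0.6667x + 2.3333


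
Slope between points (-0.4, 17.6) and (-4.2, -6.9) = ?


dy = -6.9 - 17.6 = -24.5
dx = -4.2 + 0.4 = -3.8
m = -24.5/(-3.8) = 6.4474

m = 6.4474


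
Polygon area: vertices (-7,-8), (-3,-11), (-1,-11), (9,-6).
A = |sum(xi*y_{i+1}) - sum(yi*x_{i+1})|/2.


sum(xi*y_{i+1}) = -7*(-11) - 3*(-11) - 1*(-6) + 9*(-8) = 44
sum(yi*x_{i+1}) = -8*(-3) - 11*(-1) - 11*9 - 6*(-7) = -22
Area = |44 + 22|/2 = 66/2 = 33.0000

33.0000 sq units


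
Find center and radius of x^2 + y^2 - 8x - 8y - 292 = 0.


h = -D/2 = 8/2 = 4
k = -E/2 = 8/2 = 4
r^2 = h^2 + k^2 - F = 16 + 16 + 292 = 324
r = 18

Center (4, 4), radius = 18


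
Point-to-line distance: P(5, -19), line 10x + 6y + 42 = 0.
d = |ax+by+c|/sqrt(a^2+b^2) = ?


|10*5 + 6*(-19) + 42| = |-22| = 22
sqrt(100 + 36) = sqrt(136) = 11.6619
d = 22/sqrt(136) = 1.8865

1.8865


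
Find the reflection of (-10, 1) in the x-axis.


Reflection rule for x-axis: (x, -y)
(-10, 1) -> (-10, -1)

(-10, -1)


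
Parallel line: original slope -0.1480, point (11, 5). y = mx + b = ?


Parallel lines have equal slopes.
m2 = -0.1480
b2 = 5 + 0.1480*11 = 6.6280

y = -0.1480x + 6.6280


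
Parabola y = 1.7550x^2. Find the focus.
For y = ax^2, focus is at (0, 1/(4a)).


a = 1.7550
4a = 7.0200
focus = (0, 1/7.0200) = (0, 0.1425)

Focus = (0, 0.1425)


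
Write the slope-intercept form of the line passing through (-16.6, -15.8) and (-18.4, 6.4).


m = (22.2)/(-1.8) = -12.3333
b = y1 - m*x1 = -15.8 - (22.2*(-16.6))/(-1.8) = -15.8 - 204.7333 = -220.5333

y = -12.3333x - 220.5333


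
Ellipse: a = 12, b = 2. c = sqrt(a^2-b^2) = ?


c^2 = 12^2 - 2^2 = 144 - 4 = 140
c = sqrt(140) = 11.8322

c = 11.8322


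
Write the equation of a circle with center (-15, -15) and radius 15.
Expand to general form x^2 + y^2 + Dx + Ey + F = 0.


(x+ 15)^2 + (y+ 15)^2 = 15^2
D = -2h = 30, E = -2k = 30
F = h^2+k^2-r^2 = 225+225-225 = 225

x^2 + y^2 + 30x + 30y + 225 = 0


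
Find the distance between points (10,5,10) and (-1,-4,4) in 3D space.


dx=-11, dy=-9, dz=-6
d = sqrt(121+81+36) = sqrt(238) = 15.4272

15.4272


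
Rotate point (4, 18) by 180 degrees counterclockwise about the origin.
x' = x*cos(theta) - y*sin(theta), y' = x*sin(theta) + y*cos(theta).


cos(180) = -1, sin(180) = 0
x' = 4*(-1) - 18*0 = -4
y' = 4*0 + 18*(-1) = -18

(-4, -18)


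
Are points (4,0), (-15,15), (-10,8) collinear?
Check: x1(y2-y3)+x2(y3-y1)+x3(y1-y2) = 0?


4*(15-8) - 15*(8-0) - 10*(0-15)
= 28 - 120 + 150 = 58

No, not collinear (determinant = 58)


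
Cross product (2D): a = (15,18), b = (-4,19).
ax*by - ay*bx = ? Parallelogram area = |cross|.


cross = 15*19 - 18*(-4) = 285 + 72 = 357
Parallelogram area = |357| = 357

cross = 357, parallelogram area = 357


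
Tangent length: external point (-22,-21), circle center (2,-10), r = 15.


d = sqrt((-22-2)^2 + (-21+ 10)^2) = sqrt(576+121) = 26.4008
L = sqrt(697.0000 - 225) = sqrt(472.0000) = 21.7256

21.7256


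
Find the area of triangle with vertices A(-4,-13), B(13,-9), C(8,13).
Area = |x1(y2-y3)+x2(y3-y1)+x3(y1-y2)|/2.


-4*(-9-13) = 88
13*(13+ 13) = 338
8*(-13+ 9) = -32
sum = 394
Area = |394|/2 = 197.0000

197.0000 sq units


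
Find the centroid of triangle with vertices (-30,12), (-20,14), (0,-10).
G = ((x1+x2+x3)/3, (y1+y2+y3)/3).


Gx = (-30- 20+0)/3 = -50/3 = -16.6667
Gy = (12+14- 10)/3 = 16/3 = 5.3333

G = (-16.6667, 5.3333)


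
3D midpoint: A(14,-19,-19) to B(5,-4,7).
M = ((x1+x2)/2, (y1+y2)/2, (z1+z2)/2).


Mx = (14+5)/2 = 9.5000
My = (-19- 4)/2 = -11.5000
Mz = (-19+7)/2 = -6.0000

M = (9.5000, -11.5000, -6.0000)


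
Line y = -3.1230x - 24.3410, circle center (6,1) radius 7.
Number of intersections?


Substitute y = -3.1230x - 24.3410: (x-6)^2 + (-3.1230x- 24.3410-1)^2 = 49
Expand to Ax^2 + Bx + C = 0, where b-k = -25.341
A = 1+m^2 = 10.753129
B = 2(m(b-k) - h) = 2(-3.1230*(-25.341) - 6) = 146.279886
C = h^2 + (b-k)^2 - r^2 = 36 + 642.166281 - 49 = 629.166281
disc = B^2-4AC = 21397.8050 - 27062.0247 = -5664.2197
disc < 0

0 intersection points


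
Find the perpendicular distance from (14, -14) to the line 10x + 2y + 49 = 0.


|10*14 + 2*(-14) + 49| = |161| = 161
sqrt(100 + 4) = sqrt(104) = 10.1980
d = 161/sqrt(104) = 15.7873

15.7873


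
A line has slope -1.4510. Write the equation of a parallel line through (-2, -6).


Parallel lines have equal slopes.
m2 = -1.4510
b2 = -6 + 1.4510*(-2) = -8.9020

y = -1.4510x - 8.9020


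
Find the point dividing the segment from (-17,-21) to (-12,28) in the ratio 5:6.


Px = (5*(-12) + 6*(-17))/11 = -162/11 = -14.7273
Py = (5*28 + 6*(-21))/11 = 14/11 = 1.2727

P = (-14.7273, 1.2727)


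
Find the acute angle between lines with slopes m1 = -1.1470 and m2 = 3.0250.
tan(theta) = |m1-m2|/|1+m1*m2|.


m1-m2 = -4.172
1+m1*m2 = -2.469675
tan(theta) = |-4.172/(-2.469675)| = 1.689291
theta = arctan(|-4.172/(-2.469675)|) = 59.3760 degrees (acute angle)

59.3760 degrees


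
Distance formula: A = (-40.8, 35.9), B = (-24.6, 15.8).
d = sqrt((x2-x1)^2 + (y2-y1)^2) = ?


dx = -24.6 + 40.8 = 16.2
dy = 15.8 - 35.9 = -20.1
d = sqrt(262.44 + 404.01) = sqrt(666.45) = 25.8157

25.8157


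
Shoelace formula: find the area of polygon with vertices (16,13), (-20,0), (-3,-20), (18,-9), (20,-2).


sum(xi*y_{i+1}) = 16*0 - 20*(-20) - 3*(-9) + 18*(-2) + 20*13 = 651
sum(yi*x_{i+1}) = 13*(-20) + 0*(-3) - 20*18 - 9*20 - 2*16 = -832
Area = |651 + 832|/2 = 1483/2 = 741.5000

741.5000 sq units


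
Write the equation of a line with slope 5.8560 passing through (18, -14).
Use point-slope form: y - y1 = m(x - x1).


y + 14 = 5.8560(x - 18)
y = 5.8560x - 14 - 5.8560*18
y = 5.8560x - 119.4080

y = 5.8560x - 119.4080


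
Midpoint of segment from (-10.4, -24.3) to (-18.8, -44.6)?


Mx = (-10.4 - 18.8)/2 = -29.2/2 = -14.6000
My = (-24.3 - 44.6)/2 = -68.9/2 = -34.4500

(-14.6000, -34.4500)


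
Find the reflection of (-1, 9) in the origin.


Reflection rule for origin: (-x, -y)
(-1, 9) -> (1, -9)

(1, -9)


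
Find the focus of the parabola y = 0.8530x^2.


a = 0.8530
4a = 3.4120
focus = (0, 1/3.4120) = (0, 0.2931)

Focus = (0, 0.2931)


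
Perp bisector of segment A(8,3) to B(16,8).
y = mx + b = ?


Midpoint = (12, 5.5)
Slope of AB = dy/dx = 5/8 = 0.6250
Perp slope = -dx/dy = -8/5 = -1.6000
b = My - (perp slope)*Mx = 5.5 + (8*12)/5 = 5.5 + 19.2000 = 24.7000

y = -1.6000x + 24.7000


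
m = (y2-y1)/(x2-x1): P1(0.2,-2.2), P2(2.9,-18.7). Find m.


dy = -18.7 + 2.2 = -16.5
dx = 2.9 - 0.2 = 2.7
m = -16.5/2.7 = -6.1111

m = -6.1111


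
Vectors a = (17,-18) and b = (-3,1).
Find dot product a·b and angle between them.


a·b = 17*(-3) - 18*1 = -51 - 18 = -69
|a| = sqrt(289+324) = 24.7588
|b| = sqrt(9+1) = 3.1623
cos(theta) = -69/(sqrt(613)*sqrt(10)) = -69/sqrt(6130) = -0.881290
theta = arccos(-69/sqrt(6130)) = 151.7984 degrees

a·b = -69, theta = 151.7984 deg


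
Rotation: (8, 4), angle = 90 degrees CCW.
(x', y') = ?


cos(90) = 0, sin(90) = 1
x' = 8*0 - 4*1 = -4
y' = 8*1 + 4*0 = 8

(-4, 8)


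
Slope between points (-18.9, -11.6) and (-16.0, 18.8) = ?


dy = 18.8 + 11.6 = 30.4
dx = -16.0 + 18.9 = 2.9
m = 30.4/2.9 = 10.4828

m = 10.4828


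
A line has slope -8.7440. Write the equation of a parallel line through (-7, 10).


Parallel lines have equal slopes.
m2 = -8.7440
b2 = 10 + 8.7440*(-7) = -51.2080

y = -8.7440x - 51.2080


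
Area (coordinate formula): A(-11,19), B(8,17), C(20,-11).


-11*(17+ 11) = -308
8*(-11-19) = -240
20*(19-17) = 40
sum = -508
Area = |-508|/2 = 254.0000

254.0000 sq units


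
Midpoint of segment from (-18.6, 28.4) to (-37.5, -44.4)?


Mx = (-18.6 - 37.5)/2 = -56.1/2 = -28.0500
My = (28.4 - 44.4)/2 = -16.0/2 = -8.0000

(-28.0500, -8.0000)


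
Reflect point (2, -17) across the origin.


Reflection rule for origin: (-x, -y)
(2, -17) -> (-2, 17)

(-2, 17)


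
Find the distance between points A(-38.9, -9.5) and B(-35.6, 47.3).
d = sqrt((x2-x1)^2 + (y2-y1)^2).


dx = -35.6 + 38.9 = 3.3
dy = 47.3 + 9.5 = 56.8
d = sqrt(10.89 + 3226.24) = sqrt(3237.13) = 56.8958

56.8958


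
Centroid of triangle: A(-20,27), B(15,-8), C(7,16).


Gx = (-20+15+7)/3 = 2/3 = 0.6667
Gy = (27- 8+16)/3 = 35/3 = 11.6667

G = (0.6667, 11.6667)


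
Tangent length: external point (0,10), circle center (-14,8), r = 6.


d = sqrt((0+ 14)^2 + (10-8)^2) = sqrt(196+4) = 14.1421
L = sqrt(200.0000 - 36) = sqrt(164.0000) = 12.8062

12.8062


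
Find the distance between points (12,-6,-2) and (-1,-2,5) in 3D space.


dx=-13, dy=4, dz=7
d = sqrt(169+16+49) = sqrt(234) = 15.2971

15.2971


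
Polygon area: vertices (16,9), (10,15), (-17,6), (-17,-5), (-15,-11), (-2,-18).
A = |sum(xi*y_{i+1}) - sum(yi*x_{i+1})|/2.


sum(xi*y_{i+1}) = 16*15 + 10*6 - 17*(-5) - 17*(-11) - 15*(-18) - 2*9 = 824
sum(yi*x_{i+1}) = 9*10 + 15*(-17) + 6*(-17) - 5*(-15) - 11*(-2) - 18*16 = -458
Area = |824 + 458|/2 = 1282/2 = 641.0000

641.0000 sq units


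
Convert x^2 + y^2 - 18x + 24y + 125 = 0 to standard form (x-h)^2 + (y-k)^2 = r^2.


h = -D/2 = 18/2 = 9
k = -E/2 = -24/2 = -12
r^2 = h^2 + k^2 - F = 81 + 144 - 125 = 100
r = 10

Center (9, -12), radius = 10


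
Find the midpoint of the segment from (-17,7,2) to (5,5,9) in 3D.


Mx = (-17+5)/2 = -6.0000
My = (7+5)/2 = 6.0000
Mz = (2+9)/2 = 5.5000

M = (-6.0000, 6.0000, 5.5000)


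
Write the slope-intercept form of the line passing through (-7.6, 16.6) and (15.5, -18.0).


m = (-34.6)/(23.1) = -1.4978
b = y1 - m*x1 = 16.6 - (-34.6*(-7.6))/(23.1) = 16.6 - 11.3835 = 5.2165

y = -1.4978x + 5.2165


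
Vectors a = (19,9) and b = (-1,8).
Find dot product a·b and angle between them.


a·b = 19*(-1) + 9*8 = -19 + 72 = 53
|a| = sqrt(361+81) = 21.0238
|b| = sqrt(1+64) = 8.0623
cos(theta) = 53/(sqrt(442)*sqrt(65)) = 53/sqrt(28730) = 0.312686
theta = arccos(53/sqrt(28730)) = 71.7788 degrees

a·b = 53, theta = 71.7788 deg


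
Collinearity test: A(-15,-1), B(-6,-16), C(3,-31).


-15*(-16+ 31) - 6*(-31+ 1) + 3*(-1+ 16)
= -225 + 180 + 45 = 0

Yes, collinear (determinant = 0)


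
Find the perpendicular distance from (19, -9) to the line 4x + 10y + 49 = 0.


|4*19 + 10*(-9) + 49| = |35| = 35
sqrt(16 + 100) = sqrt(116) = 10.7703
d = 35/sqrt(116) = 3.2497

3.2497


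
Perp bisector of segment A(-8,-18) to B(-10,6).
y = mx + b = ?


Midpoint = (-9, -6)
Slope of AB = dy/dx = 24/(-2) = -12.0000
Perp slope = -dx/dy = 2/24 = 0.0833
b = My - (perp slope)*Mx = -6 + (-2*(-9))/24 = -6 + 0.7500 = -5.2500

y = 0.0833x - 5.2500


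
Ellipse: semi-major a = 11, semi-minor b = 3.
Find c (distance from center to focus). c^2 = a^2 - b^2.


c^2 = 11^2 - 3^2 = 121 - 9 = 112
c = sqrt(112) = 10.5830

c = 10.5830


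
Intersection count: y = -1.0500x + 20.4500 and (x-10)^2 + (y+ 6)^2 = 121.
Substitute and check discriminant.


Substitute y = -1.0500x + 20.4500: (x-10)^2 + (-1.0500x+20.4500+ 6)^2 = 121
Expand to Ax^2 + Bx + C = 0, where b-k = 26.45
A = 1+m^2 = 2.1025
B = 2(m(b-k) - h) = 2(-1.0500*26.45 - 10) = -75.545
C = h^2 + (b-k)^2 - r^2 = 100 + 699.6025 - 121 = 678.6025
disc = B^2-4AC = 5707.0470 - 5707.0470 = 0
disc = 0

1 intersection point (tangent)


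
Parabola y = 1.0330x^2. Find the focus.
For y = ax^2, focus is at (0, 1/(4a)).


a = 1.0330
4a = 4.1320
focus = (0, 1/4.1320) = (0, 0.2420)

Focus = (0, 0.2420)


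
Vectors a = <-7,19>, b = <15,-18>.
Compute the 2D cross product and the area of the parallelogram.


cross = -7*(-18) - 19*15 = 126 - 285 = -159
Parallelogram area = |-159| = 159

cross = -159, parallelogram area = 159


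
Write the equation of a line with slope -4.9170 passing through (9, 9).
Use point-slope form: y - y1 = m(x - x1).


y - 9 = -4.9170(x - 9)
y = -4.9170x + 9 + 4.9170*9
y = -4.9170x + 53.2530

y = -4.9170x + 53.2530
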